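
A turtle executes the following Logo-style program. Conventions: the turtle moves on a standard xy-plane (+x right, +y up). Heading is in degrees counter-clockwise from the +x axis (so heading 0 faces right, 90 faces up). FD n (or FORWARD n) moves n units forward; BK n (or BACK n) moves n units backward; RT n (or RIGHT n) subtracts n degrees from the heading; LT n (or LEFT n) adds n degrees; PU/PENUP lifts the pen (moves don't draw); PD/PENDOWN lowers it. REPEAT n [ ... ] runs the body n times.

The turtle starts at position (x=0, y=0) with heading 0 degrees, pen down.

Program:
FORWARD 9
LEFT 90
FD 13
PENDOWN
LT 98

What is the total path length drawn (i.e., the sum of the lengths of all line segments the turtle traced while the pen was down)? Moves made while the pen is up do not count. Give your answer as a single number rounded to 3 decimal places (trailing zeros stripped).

Answer: 22

Derivation:
Executing turtle program step by step:
Start: pos=(0,0), heading=0, pen down
FD 9: (0,0) -> (9,0) [heading=0, draw]
LT 90: heading 0 -> 90
FD 13: (9,0) -> (9,13) [heading=90, draw]
PD: pen down
LT 98: heading 90 -> 188
Final: pos=(9,13), heading=188, 2 segment(s) drawn

Segment lengths:
  seg 1: (0,0) -> (9,0), length = 9
  seg 2: (9,0) -> (9,13), length = 13
Total = 22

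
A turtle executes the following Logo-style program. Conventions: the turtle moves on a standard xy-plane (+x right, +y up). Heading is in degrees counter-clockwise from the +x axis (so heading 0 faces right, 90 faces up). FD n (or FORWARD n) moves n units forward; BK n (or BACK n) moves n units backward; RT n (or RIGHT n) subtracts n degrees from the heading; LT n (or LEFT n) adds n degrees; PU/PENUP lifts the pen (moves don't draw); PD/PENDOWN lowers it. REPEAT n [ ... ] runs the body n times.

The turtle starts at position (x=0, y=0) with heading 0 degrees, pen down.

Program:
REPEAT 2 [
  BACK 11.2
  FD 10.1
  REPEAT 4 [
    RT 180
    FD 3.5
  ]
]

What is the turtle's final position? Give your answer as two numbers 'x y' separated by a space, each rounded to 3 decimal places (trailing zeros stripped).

Executing turtle program step by step:
Start: pos=(0,0), heading=0, pen down
REPEAT 2 [
  -- iteration 1/2 --
  BK 11.2: (0,0) -> (-11.2,0) [heading=0, draw]
  FD 10.1: (-11.2,0) -> (-1.1,0) [heading=0, draw]
  REPEAT 4 [
    -- iteration 1/4 --
    RT 180: heading 0 -> 180
    FD 3.5: (-1.1,0) -> (-4.6,0) [heading=180, draw]
    -- iteration 2/4 --
    RT 180: heading 180 -> 0
    FD 3.5: (-4.6,0) -> (-1.1,0) [heading=0, draw]
    -- iteration 3/4 --
    RT 180: heading 0 -> 180
    FD 3.5: (-1.1,0) -> (-4.6,0) [heading=180, draw]
    -- iteration 4/4 --
    RT 180: heading 180 -> 0
    FD 3.5: (-4.6,0) -> (-1.1,0) [heading=0, draw]
  ]
  -- iteration 2/2 --
  BK 11.2: (-1.1,0) -> (-12.3,0) [heading=0, draw]
  FD 10.1: (-12.3,0) -> (-2.2,0) [heading=0, draw]
  REPEAT 4 [
    -- iteration 1/4 --
    RT 180: heading 0 -> 180
    FD 3.5: (-2.2,0) -> (-5.7,0) [heading=180, draw]
    -- iteration 2/4 --
    RT 180: heading 180 -> 0
    FD 3.5: (-5.7,0) -> (-2.2,0) [heading=0, draw]
    -- iteration 3/4 --
    RT 180: heading 0 -> 180
    FD 3.5: (-2.2,0) -> (-5.7,0) [heading=180, draw]
    -- iteration 4/4 --
    RT 180: heading 180 -> 0
    FD 3.5: (-5.7,0) -> (-2.2,0) [heading=0, draw]
  ]
]
Final: pos=(-2.2,0), heading=0, 12 segment(s) drawn

Answer: -2.2 0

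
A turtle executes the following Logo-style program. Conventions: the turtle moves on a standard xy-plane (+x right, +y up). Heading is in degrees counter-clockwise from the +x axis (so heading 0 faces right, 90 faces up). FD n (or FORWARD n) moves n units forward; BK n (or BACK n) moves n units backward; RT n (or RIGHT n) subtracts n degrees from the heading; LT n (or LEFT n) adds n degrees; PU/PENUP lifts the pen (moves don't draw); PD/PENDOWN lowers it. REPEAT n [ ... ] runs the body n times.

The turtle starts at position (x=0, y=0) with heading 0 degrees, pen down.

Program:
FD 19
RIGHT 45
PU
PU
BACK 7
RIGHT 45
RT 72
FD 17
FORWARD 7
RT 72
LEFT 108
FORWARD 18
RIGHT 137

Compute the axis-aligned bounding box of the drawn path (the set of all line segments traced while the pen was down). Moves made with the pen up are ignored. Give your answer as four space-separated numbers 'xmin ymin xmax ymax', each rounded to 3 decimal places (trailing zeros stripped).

Executing turtle program step by step:
Start: pos=(0,0), heading=0, pen down
FD 19: (0,0) -> (19,0) [heading=0, draw]
RT 45: heading 0 -> 315
PU: pen up
PU: pen up
BK 7: (19,0) -> (14.05,4.95) [heading=315, move]
RT 45: heading 315 -> 270
RT 72: heading 270 -> 198
FD 17: (14.05,4.95) -> (-2.118,-0.304) [heading=198, move]
FD 7: (-2.118,-0.304) -> (-8.775,-2.467) [heading=198, move]
RT 72: heading 198 -> 126
LT 108: heading 126 -> 234
FD 18: (-8.775,-2.467) -> (-19.355,-17.029) [heading=234, move]
RT 137: heading 234 -> 97
Final: pos=(-19.355,-17.029), heading=97, 1 segment(s) drawn

Segment endpoints: x in {0, 19}, y in {0}
xmin=0, ymin=0, xmax=19, ymax=0

Answer: 0 0 19 0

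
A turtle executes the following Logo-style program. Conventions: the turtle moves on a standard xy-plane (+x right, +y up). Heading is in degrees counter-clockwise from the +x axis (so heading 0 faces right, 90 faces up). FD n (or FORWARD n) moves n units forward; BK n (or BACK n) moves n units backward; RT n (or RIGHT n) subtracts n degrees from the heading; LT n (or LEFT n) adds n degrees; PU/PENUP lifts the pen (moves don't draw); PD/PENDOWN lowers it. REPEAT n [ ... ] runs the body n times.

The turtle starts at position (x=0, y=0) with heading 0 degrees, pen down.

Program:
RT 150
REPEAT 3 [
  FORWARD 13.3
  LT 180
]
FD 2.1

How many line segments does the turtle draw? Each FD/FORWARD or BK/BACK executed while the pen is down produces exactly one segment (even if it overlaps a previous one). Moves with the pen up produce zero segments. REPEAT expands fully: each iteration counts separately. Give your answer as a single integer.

Answer: 4

Derivation:
Executing turtle program step by step:
Start: pos=(0,0), heading=0, pen down
RT 150: heading 0 -> 210
REPEAT 3 [
  -- iteration 1/3 --
  FD 13.3: (0,0) -> (-11.518,-6.65) [heading=210, draw]
  LT 180: heading 210 -> 30
  -- iteration 2/3 --
  FD 13.3: (-11.518,-6.65) -> (0,0) [heading=30, draw]
  LT 180: heading 30 -> 210
  -- iteration 3/3 --
  FD 13.3: (0,0) -> (-11.518,-6.65) [heading=210, draw]
  LT 180: heading 210 -> 30
]
FD 2.1: (-11.518,-6.65) -> (-9.699,-5.6) [heading=30, draw]
Final: pos=(-9.699,-5.6), heading=30, 4 segment(s) drawn
Segments drawn: 4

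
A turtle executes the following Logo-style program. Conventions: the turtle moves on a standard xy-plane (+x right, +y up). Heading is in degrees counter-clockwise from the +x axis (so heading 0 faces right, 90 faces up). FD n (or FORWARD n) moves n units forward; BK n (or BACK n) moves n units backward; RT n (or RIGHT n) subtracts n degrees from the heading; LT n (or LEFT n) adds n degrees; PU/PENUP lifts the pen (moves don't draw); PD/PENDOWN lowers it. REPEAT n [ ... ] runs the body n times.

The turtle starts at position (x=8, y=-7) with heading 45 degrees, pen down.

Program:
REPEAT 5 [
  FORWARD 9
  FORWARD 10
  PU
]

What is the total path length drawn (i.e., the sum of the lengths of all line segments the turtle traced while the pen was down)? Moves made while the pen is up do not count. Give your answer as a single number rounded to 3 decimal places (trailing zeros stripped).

Executing turtle program step by step:
Start: pos=(8,-7), heading=45, pen down
REPEAT 5 [
  -- iteration 1/5 --
  FD 9: (8,-7) -> (14.364,-0.636) [heading=45, draw]
  FD 10: (14.364,-0.636) -> (21.435,6.435) [heading=45, draw]
  PU: pen up
  -- iteration 2/5 --
  FD 9: (21.435,6.435) -> (27.799,12.799) [heading=45, move]
  FD 10: (27.799,12.799) -> (34.87,19.87) [heading=45, move]
  PU: pen up
  -- iteration 3/5 --
  FD 9: (34.87,19.87) -> (41.234,26.234) [heading=45, move]
  FD 10: (41.234,26.234) -> (48.305,33.305) [heading=45, move]
  PU: pen up
  -- iteration 4/5 --
  FD 9: (48.305,33.305) -> (54.669,39.669) [heading=45, move]
  FD 10: (54.669,39.669) -> (61.74,46.74) [heading=45, move]
  PU: pen up
  -- iteration 5/5 --
  FD 9: (61.74,46.74) -> (68.104,53.104) [heading=45, move]
  FD 10: (68.104,53.104) -> (75.175,60.175) [heading=45, move]
  PU: pen up
]
Final: pos=(75.175,60.175), heading=45, 2 segment(s) drawn

Segment lengths:
  seg 1: (8,-7) -> (14.364,-0.636), length = 9
  seg 2: (14.364,-0.636) -> (21.435,6.435), length = 10
Total = 19

Answer: 19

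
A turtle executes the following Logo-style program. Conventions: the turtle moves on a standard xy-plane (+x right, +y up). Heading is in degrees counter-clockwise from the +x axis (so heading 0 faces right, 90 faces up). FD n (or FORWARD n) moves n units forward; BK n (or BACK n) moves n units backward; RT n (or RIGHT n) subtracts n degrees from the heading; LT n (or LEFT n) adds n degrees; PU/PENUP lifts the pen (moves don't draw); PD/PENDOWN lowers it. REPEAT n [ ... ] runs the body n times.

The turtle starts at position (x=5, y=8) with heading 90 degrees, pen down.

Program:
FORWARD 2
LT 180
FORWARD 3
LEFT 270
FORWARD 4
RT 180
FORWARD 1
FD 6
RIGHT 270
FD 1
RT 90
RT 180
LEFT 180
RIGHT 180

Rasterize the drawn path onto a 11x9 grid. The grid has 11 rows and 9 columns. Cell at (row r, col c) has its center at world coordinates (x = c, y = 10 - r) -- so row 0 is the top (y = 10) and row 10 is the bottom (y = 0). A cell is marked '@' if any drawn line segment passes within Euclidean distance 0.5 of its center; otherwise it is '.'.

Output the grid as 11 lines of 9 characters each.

Segment 0: (5,8) -> (5,10)
Segment 1: (5,10) -> (5,7)
Segment 2: (5,7) -> (1,7)
Segment 3: (1,7) -> (2,7)
Segment 4: (2,7) -> (8,7)
Segment 5: (8,7) -> (8,8)

Answer: .....@...
.....@...
.....@..@
.@@@@@@@@
.........
.........
.........
.........
.........
.........
.........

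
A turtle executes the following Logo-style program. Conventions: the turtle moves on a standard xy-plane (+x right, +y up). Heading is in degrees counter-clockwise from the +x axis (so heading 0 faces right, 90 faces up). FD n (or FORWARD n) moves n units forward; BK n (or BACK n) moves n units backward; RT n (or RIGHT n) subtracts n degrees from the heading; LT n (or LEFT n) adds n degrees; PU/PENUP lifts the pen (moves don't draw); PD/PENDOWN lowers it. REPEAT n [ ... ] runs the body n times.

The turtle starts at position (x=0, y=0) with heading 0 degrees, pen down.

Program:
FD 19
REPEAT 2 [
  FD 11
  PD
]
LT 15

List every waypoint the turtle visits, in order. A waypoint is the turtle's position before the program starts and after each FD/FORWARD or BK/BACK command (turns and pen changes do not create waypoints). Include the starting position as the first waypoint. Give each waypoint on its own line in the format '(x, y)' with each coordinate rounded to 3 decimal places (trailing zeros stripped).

Executing turtle program step by step:
Start: pos=(0,0), heading=0, pen down
FD 19: (0,0) -> (19,0) [heading=0, draw]
REPEAT 2 [
  -- iteration 1/2 --
  FD 11: (19,0) -> (30,0) [heading=0, draw]
  PD: pen down
  -- iteration 2/2 --
  FD 11: (30,0) -> (41,0) [heading=0, draw]
  PD: pen down
]
LT 15: heading 0 -> 15
Final: pos=(41,0), heading=15, 3 segment(s) drawn
Waypoints (4 total):
(0, 0)
(19, 0)
(30, 0)
(41, 0)

Answer: (0, 0)
(19, 0)
(30, 0)
(41, 0)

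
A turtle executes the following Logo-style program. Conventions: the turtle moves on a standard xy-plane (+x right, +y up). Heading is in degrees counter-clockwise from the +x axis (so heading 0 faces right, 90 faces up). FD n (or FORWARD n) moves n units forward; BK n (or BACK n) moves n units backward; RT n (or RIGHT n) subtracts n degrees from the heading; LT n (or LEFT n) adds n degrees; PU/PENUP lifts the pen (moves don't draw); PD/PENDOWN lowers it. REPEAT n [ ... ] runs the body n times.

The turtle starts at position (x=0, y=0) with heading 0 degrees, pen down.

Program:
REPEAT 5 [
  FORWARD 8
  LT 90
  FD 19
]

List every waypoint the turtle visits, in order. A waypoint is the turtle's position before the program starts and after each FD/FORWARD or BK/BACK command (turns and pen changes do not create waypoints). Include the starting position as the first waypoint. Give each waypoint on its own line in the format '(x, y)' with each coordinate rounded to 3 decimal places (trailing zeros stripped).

Answer: (0, 0)
(8, 0)
(8, 19)
(8, 27)
(-11, 27)
(-19, 27)
(-19, 8)
(-19, 0)
(0, 0)
(8, 0)
(8, 19)

Derivation:
Executing turtle program step by step:
Start: pos=(0,0), heading=0, pen down
REPEAT 5 [
  -- iteration 1/5 --
  FD 8: (0,0) -> (8,0) [heading=0, draw]
  LT 90: heading 0 -> 90
  FD 19: (8,0) -> (8,19) [heading=90, draw]
  -- iteration 2/5 --
  FD 8: (8,19) -> (8,27) [heading=90, draw]
  LT 90: heading 90 -> 180
  FD 19: (8,27) -> (-11,27) [heading=180, draw]
  -- iteration 3/5 --
  FD 8: (-11,27) -> (-19,27) [heading=180, draw]
  LT 90: heading 180 -> 270
  FD 19: (-19,27) -> (-19,8) [heading=270, draw]
  -- iteration 4/5 --
  FD 8: (-19,8) -> (-19,0) [heading=270, draw]
  LT 90: heading 270 -> 0
  FD 19: (-19,0) -> (0,0) [heading=0, draw]
  -- iteration 5/5 --
  FD 8: (0,0) -> (8,0) [heading=0, draw]
  LT 90: heading 0 -> 90
  FD 19: (8,0) -> (8,19) [heading=90, draw]
]
Final: pos=(8,19), heading=90, 10 segment(s) drawn
Waypoints (11 total):
(0, 0)
(8, 0)
(8, 19)
(8, 27)
(-11, 27)
(-19, 27)
(-19, 8)
(-19, 0)
(0, 0)
(8, 0)
(8, 19)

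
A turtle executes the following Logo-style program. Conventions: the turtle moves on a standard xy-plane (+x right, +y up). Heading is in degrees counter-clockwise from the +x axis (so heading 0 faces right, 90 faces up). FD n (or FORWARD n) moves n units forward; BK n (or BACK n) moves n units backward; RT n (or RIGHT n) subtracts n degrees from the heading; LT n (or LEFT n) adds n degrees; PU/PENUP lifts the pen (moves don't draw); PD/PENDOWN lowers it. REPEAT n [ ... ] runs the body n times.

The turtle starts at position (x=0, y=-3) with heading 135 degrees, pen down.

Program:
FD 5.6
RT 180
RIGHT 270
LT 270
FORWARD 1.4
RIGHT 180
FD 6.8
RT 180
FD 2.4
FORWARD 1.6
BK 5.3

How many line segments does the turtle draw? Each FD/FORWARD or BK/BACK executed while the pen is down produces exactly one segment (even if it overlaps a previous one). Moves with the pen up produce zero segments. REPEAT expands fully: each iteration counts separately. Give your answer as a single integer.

Executing turtle program step by step:
Start: pos=(0,-3), heading=135, pen down
FD 5.6: (0,-3) -> (-3.96,0.96) [heading=135, draw]
RT 180: heading 135 -> 315
RT 270: heading 315 -> 45
LT 270: heading 45 -> 315
FD 1.4: (-3.96,0.96) -> (-2.97,-0.03) [heading=315, draw]
RT 180: heading 315 -> 135
FD 6.8: (-2.97,-0.03) -> (-7.778,4.778) [heading=135, draw]
RT 180: heading 135 -> 315
FD 2.4: (-7.778,4.778) -> (-6.081,3.081) [heading=315, draw]
FD 1.6: (-6.081,3.081) -> (-4.95,1.95) [heading=315, draw]
BK 5.3: (-4.95,1.95) -> (-8.697,5.697) [heading=315, draw]
Final: pos=(-8.697,5.697), heading=315, 6 segment(s) drawn
Segments drawn: 6

Answer: 6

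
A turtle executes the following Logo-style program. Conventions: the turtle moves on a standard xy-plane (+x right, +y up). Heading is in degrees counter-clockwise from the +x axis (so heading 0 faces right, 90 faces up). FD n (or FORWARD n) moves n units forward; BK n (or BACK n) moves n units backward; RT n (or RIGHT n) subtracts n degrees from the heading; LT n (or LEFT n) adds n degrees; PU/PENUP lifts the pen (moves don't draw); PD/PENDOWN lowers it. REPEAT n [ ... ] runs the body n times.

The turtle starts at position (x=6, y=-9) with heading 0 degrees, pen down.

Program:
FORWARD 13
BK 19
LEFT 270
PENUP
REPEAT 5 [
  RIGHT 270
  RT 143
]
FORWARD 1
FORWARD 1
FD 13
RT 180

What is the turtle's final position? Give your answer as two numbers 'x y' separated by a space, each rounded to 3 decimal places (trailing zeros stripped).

Executing turtle program step by step:
Start: pos=(6,-9), heading=0, pen down
FD 13: (6,-9) -> (19,-9) [heading=0, draw]
BK 19: (19,-9) -> (0,-9) [heading=0, draw]
LT 270: heading 0 -> 270
PU: pen up
REPEAT 5 [
  -- iteration 1/5 --
  RT 270: heading 270 -> 0
  RT 143: heading 0 -> 217
  -- iteration 2/5 --
  RT 270: heading 217 -> 307
  RT 143: heading 307 -> 164
  -- iteration 3/5 --
  RT 270: heading 164 -> 254
  RT 143: heading 254 -> 111
  -- iteration 4/5 --
  RT 270: heading 111 -> 201
  RT 143: heading 201 -> 58
  -- iteration 5/5 --
  RT 270: heading 58 -> 148
  RT 143: heading 148 -> 5
]
FD 1: (0,-9) -> (0.996,-8.913) [heading=5, move]
FD 1: (0.996,-8.913) -> (1.992,-8.826) [heading=5, move]
FD 13: (1.992,-8.826) -> (14.943,-7.693) [heading=5, move]
RT 180: heading 5 -> 185
Final: pos=(14.943,-7.693), heading=185, 2 segment(s) drawn

Answer: 14.943 -7.693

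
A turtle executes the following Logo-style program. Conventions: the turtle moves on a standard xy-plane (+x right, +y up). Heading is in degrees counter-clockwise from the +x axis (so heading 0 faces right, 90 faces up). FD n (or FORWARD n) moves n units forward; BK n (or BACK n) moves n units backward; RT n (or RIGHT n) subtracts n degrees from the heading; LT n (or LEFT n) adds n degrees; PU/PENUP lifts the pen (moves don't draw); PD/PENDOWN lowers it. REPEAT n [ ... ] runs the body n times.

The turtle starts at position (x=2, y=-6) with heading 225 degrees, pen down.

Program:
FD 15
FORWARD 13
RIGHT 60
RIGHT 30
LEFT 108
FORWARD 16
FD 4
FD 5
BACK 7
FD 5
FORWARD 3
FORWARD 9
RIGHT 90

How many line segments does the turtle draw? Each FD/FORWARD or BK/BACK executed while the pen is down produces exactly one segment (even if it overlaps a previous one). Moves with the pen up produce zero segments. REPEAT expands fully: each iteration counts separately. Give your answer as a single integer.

Answer: 9

Derivation:
Executing turtle program step by step:
Start: pos=(2,-6), heading=225, pen down
FD 15: (2,-6) -> (-8.607,-16.607) [heading=225, draw]
FD 13: (-8.607,-16.607) -> (-17.799,-25.799) [heading=225, draw]
RT 60: heading 225 -> 165
RT 30: heading 165 -> 135
LT 108: heading 135 -> 243
FD 16: (-17.799,-25.799) -> (-25.063,-40.055) [heading=243, draw]
FD 4: (-25.063,-40.055) -> (-26.879,-43.619) [heading=243, draw]
FD 5: (-26.879,-43.619) -> (-29.149,-48.074) [heading=243, draw]
BK 7: (-29.149,-48.074) -> (-25.971,-41.837) [heading=243, draw]
FD 5: (-25.971,-41.837) -> (-28.241,-46.292) [heading=243, draw]
FD 3: (-28.241,-46.292) -> (-29.603,-48.965) [heading=243, draw]
FD 9: (-29.603,-48.965) -> (-33.689,-56.984) [heading=243, draw]
RT 90: heading 243 -> 153
Final: pos=(-33.689,-56.984), heading=153, 9 segment(s) drawn
Segments drawn: 9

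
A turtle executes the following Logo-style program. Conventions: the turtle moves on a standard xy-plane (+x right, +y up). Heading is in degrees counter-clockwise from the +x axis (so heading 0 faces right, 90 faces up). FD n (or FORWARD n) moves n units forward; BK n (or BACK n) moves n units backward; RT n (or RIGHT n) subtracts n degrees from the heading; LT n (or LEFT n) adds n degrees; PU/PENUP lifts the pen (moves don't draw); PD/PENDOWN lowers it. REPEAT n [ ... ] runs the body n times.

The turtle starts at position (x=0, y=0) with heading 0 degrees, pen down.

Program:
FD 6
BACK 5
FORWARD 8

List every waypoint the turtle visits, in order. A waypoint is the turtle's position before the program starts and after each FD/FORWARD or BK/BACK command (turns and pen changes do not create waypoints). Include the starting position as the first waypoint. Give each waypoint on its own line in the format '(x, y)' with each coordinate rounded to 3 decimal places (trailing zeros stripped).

Answer: (0, 0)
(6, 0)
(1, 0)
(9, 0)

Derivation:
Executing turtle program step by step:
Start: pos=(0,0), heading=0, pen down
FD 6: (0,0) -> (6,0) [heading=0, draw]
BK 5: (6,0) -> (1,0) [heading=0, draw]
FD 8: (1,0) -> (9,0) [heading=0, draw]
Final: pos=(9,0), heading=0, 3 segment(s) drawn
Waypoints (4 total):
(0, 0)
(6, 0)
(1, 0)
(9, 0)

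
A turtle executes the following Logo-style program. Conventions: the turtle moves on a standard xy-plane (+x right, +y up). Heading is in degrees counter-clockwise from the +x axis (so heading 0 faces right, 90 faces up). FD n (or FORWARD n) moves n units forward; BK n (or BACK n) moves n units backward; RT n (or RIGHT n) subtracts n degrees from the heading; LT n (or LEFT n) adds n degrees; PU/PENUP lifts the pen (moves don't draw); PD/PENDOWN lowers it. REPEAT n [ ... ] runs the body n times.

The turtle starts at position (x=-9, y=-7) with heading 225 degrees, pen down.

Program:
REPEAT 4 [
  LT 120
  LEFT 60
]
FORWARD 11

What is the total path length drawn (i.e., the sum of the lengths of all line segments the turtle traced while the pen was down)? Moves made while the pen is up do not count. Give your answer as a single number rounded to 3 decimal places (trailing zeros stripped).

Executing turtle program step by step:
Start: pos=(-9,-7), heading=225, pen down
REPEAT 4 [
  -- iteration 1/4 --
  LT 120: heading 225 -> 345
  LT 60: heading 345 -> 45
  -- iteration 2/4 --
  LT 120: heading 45 -> 165
  LT 60: heading 165 -> 225
  -- iteration 3/4 --
  LT 120: heading 225 -> 345
  LT 60: heading 345 -> 45
  -- iteration 4/4 --
  LT 120: heading 45 -> 165
  LT 60: heading 165 -> 225
]
FD 11: (-9,-7) -> (-16.778,-14.778) [heading=225, draw]
Final: pos=(-16.778,-14.778), heading=225, 1 segment(s) drawn

Segment lengths:
  seg 1: (-9,-7) -> (-16.778,-14.778), length = 11
Total = 11

Answer: 11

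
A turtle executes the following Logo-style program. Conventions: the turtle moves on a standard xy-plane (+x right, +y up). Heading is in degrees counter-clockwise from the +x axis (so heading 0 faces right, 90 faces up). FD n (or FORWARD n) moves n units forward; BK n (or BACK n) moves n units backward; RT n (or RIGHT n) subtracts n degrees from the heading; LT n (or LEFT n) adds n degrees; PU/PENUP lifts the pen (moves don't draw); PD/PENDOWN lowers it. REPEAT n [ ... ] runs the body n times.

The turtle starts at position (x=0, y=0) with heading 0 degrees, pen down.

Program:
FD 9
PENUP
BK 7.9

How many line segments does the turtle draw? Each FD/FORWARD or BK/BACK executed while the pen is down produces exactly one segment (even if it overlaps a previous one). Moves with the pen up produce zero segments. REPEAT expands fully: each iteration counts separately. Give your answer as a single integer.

Answer: 1

Derivation:
Executing turtle program step by step:
Start: pos=(0,0), heading=0, pen down
FD 9: (0,0) -> (9,0) [heading=0, draw]
PU: pen up
BK 7.9: (9,0) -> (1.1,0) [heading=0, move]
Final: pos=(1.1,0), heading=0, 1 segment(s) drawn
Segments drawn: 1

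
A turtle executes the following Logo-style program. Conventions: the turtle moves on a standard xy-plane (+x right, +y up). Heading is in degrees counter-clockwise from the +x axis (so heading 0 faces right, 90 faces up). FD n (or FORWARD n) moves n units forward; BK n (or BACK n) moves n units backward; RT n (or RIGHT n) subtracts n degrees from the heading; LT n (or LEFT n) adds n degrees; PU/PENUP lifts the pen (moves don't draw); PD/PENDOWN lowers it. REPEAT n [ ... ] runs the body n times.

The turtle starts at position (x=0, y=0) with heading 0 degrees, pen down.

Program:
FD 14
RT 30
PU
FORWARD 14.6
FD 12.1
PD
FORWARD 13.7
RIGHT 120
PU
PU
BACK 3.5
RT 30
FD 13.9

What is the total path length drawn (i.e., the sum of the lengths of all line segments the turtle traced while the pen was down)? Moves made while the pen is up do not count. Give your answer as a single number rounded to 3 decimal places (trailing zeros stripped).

Executing turtle program step by step:
Start: pos=(0,0), heading=0, pen down
FD 14: (0,0) -> (14,0) [heading=0, draw]
RT 30: heading 0 -> 330
PU: pen up
FD 14.6: (14,0) -> (26.644,-7.3) [heading=330, move]
FD 12.1: (26.644,-7.3) -> (37.123,-13.35) [heading=330, move]
PD: pen down
FD 13.7: (37.123,-13.35) -> (48.987,-20.2) [heading=330, draw]
RT 120: heading 330 -> 210
PU: pen up
PU: pen up
BK 3.5: (48.987,-20.2) -> (52.019,-18.45) [heading=210, move]
RT 30: heading 210 -> 180
FD 13.9: (52.019,-18.45) -> (38.119,-18.45) [heading=180, move]
Final: pos=(38.119,-18.45), heading=180, 2 segment(s) drawn

Segment lengths:
  seg 1: (0,0) -> (14,0), length = 14
  seg 2: (37.123,-13.35) -> (48.987,-20.2), length = 13.7
Total = 27.7

Answer: 27.7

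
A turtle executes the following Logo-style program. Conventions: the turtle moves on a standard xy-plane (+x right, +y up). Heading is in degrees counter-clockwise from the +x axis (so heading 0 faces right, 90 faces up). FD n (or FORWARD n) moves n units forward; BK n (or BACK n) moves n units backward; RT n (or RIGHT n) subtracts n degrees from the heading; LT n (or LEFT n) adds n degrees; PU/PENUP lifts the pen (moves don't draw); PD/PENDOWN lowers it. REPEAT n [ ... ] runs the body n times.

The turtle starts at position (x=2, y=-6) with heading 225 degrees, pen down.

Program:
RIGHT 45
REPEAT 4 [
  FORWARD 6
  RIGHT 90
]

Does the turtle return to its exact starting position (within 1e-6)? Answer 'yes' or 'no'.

Executing turtle program step by step:
Start: pos=(2,-6), heading=225, pen down
RT 45: heading 225 -> 180
REPEAT 4 [
  -- iteration 1/4 --
  FD 6: (2,-6) -> (-4,-6) [heading=180, draw]
  RT 90: heading 180 -> 90
  -- iteration 2/4 --
  FD 6: (-4,-6) -> (-4,0) [heading=90, draw]
  RT 90: heading 90 -> 0
  -- iteration 3/4 --
  FD 6: (-4,0) -> (2,0) [heading=0, draw]
  RT 90: heading 0 -> 270
  -- iteration 4/4 --
  FD 6: (2,0) -> (2,-6) [heading=270, draw]
  RT 90: heading 270 -> 180
]
Final: pos=(2,-6), heading=180, 4 segment(s) drawn

Start position: (2, -6)
Final position: (2, -6)
Distance = 0; < 1e-6 -> CLOSED

Answer: yes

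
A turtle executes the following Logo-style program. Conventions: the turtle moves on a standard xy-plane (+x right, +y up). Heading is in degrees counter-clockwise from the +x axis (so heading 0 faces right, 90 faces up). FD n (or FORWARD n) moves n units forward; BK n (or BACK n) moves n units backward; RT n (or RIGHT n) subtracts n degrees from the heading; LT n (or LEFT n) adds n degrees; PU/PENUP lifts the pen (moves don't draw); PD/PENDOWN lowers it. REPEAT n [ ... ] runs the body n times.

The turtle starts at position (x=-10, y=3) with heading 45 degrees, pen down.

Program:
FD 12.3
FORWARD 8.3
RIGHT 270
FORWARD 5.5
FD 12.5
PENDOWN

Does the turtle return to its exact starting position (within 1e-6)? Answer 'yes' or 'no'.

Answer: no

Derivation:
Executing turtle program step by step:
Start: pos=(-10,3), heading=45, pen down
FD 12.3: (-10,3) -> (-1.303,11.697) [heading=45, draw]
FD 8.3: (-1.303,11.697) -> (4.566,17.566) [heading=45, draw]
RT 270: heading 45 -> 135
FD 5.5: (4.566,17.566) -> (0.677,21.455) [heading=135, draw]
FD 12.5: (0.677,21.455) -> (-8.162,30.294) [heading=135, draw]
PD: pen down
Final: pos=(-8.162,30.294), heading=135, 4 segment(s) drawn

Start position: (-10, 3)
Final position: (-8.162, 30.294)
Distance = 27.356; >= 1e-6 -> NOT closed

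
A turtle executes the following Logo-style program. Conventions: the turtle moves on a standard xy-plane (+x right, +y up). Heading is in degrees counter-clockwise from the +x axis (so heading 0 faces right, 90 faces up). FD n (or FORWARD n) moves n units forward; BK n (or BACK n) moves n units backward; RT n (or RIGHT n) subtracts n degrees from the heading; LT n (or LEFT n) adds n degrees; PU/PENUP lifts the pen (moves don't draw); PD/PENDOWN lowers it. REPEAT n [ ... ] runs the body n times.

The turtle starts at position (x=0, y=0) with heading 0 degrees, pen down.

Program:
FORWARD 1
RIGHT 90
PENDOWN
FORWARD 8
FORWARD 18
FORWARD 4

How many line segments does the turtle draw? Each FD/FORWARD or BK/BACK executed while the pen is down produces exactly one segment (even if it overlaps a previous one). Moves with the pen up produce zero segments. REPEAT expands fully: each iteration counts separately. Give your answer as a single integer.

Answer: 4

Derivation:
Executing turtle program step by step:
Start: pos=(0,0), heading=0, pen down
FD 1: (0,0) -> (1,0) [heading=0, draw]
RT 90: heading 0 -> 270
PD: pen down
FD 8: (1,0) -> (1,-8) [heading=270, draw]
FD 18: (1,-8) -> (1,-26) [heading=270, draw]
FD 4: (1,-26) -> (1,-30) [heading=270, draw]
Final: pos=(1,-30), heading=270, 4 segment(s) drawn
Segments drawn: 4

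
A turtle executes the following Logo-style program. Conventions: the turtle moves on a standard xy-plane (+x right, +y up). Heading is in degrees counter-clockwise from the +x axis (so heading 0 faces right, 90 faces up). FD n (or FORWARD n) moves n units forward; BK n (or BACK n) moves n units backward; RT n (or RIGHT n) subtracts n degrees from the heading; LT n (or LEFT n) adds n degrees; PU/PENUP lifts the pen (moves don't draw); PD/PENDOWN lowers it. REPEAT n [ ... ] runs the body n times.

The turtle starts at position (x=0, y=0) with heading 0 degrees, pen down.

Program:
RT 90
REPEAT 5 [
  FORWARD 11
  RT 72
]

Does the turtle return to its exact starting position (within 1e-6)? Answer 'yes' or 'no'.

Executing turtle program step by step:
Start: pos=(0,0), heading=0, pen down
RT 90: heading 0 -> 270
REPEAT 5 [
  -- iteration 1/5 --
  FD 11: (0,0) -> (0,-11) [heading=270, draw]
  RT 72: heading 270 -> 198
  -- iteration 2/5 --
  FD 11: (0,-11) -> (-10.462,-14.399) [heading=198, draw]
  RT 72: heading 198 -> 126
  -- iteration 3/5 --
  FD 11: (-10.462,-14.399) -> (-16.927,-5.5) [heading=126, draw]
  RT 72: heading 126 -> 54
  -- iteration 4/5 --
  FD 11: (-16.927,-5.5) -> (-10.462,3.399) [heading=54, draw]
  RT 72: heading 54 -> 342
  -- iteration 5/5 --
  FD 11: (-10.462,3.399) -> (0,0) [heading=342, draw]
  RT 72: heading 342 -> 270
]
Final: pos=(0,0), heading=270, 5 segment(s) drawn

Start position: (0, 0)
Final position: (0, 0)
Distance = 0; < 1e-6 -> CLOSED

Answer: yes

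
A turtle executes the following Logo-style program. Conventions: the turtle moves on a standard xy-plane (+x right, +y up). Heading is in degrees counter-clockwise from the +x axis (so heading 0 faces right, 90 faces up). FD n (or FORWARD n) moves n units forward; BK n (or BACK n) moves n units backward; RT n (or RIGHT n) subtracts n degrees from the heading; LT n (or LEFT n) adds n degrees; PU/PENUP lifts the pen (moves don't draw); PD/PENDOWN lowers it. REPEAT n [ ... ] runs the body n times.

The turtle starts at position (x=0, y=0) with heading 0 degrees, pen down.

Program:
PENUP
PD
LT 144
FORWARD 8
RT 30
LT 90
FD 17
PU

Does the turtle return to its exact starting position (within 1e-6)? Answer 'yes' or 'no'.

Answer: no

Derivation:
Executing turtle program step by step:
Start: pos=(0,0), heading=0, pen down
PU: pen up
PD: pen down
LT 144: heading 0 -> 144
FD 8: (0,0) -> (-6.472,4.702) [heading=144, draw]
RT 30: heading 144 -> 114
LT 90: heading 114 -> 204
FD 17: (-6.472,4.702) -> (-22.002,-2.212) [heading=204, draw]
PU: pen up
Final: pos=(-22.002,-2.212), heading=204, 2 segment(s) drawn

Start position: (0, 0)
Final position: (-22.002, -2.212)
Distance = 22.113; >= 1e-6 -> NOT closed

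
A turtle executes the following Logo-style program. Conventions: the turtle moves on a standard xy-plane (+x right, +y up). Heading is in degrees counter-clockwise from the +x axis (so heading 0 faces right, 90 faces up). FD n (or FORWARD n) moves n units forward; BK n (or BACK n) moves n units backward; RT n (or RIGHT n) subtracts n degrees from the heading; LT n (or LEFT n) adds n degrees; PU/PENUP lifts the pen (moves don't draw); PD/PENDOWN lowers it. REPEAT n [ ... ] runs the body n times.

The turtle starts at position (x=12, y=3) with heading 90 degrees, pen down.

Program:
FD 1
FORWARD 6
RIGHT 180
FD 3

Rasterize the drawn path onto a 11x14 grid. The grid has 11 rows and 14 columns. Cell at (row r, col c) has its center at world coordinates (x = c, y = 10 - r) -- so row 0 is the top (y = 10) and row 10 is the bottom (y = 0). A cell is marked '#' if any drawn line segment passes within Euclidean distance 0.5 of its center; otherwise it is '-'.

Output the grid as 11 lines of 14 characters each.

Answer: ------------#-
------------#-
------------#-
------------#-
------------#-
------------#-
------------#-
------------#-
--------------
--------------
--------------

Derivation:
Segment 0: (12,3) -> (12,4)
Segment 1: (12,4) -> (12,10)
Segment 2: (12,10) -> (12,7)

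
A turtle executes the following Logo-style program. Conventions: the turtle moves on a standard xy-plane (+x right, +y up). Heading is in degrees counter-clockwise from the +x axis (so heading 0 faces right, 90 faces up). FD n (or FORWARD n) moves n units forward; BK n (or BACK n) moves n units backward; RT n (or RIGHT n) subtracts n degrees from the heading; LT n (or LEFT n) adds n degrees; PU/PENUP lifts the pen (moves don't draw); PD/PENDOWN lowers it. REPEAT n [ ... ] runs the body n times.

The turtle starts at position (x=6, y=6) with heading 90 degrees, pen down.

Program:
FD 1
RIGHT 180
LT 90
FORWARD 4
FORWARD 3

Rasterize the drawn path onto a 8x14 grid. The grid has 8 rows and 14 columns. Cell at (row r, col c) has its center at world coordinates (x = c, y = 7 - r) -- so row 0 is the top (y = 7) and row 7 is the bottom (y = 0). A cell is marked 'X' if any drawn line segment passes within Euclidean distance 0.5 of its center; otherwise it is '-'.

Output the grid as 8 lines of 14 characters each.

Segment 0: (6,6) -> (6,7)
Segment 1: (6,7) -> (10,7)
Segment 2: (10,7) -> (13,7)

Answer: ------XXXXXXXX
------X-------
--------------
--------------
--------------
--------------
--------------
--------------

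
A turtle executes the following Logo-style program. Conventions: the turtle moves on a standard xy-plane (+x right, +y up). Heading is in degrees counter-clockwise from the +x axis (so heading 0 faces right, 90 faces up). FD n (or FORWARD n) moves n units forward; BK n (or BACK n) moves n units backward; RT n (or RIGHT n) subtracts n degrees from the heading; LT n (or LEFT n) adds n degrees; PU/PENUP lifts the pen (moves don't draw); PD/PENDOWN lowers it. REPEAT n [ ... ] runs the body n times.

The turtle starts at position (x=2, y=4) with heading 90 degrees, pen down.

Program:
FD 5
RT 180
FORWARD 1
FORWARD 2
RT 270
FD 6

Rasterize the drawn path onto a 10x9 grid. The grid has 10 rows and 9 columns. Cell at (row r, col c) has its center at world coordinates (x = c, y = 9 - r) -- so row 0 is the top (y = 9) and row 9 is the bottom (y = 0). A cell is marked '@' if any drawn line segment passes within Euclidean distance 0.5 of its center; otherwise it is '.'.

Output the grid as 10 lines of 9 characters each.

Segment 0: (2,4) -> (2,9)
Segment 1: (2,9) -> (2,8)
Segment 2: (2,8) -> (2,6)
Segment 3: (2,6) -> (8,6)

Answer: ..@......
..@......
..@......
..@@@@@@@
..@......
..@......
.........
.........
.........
.........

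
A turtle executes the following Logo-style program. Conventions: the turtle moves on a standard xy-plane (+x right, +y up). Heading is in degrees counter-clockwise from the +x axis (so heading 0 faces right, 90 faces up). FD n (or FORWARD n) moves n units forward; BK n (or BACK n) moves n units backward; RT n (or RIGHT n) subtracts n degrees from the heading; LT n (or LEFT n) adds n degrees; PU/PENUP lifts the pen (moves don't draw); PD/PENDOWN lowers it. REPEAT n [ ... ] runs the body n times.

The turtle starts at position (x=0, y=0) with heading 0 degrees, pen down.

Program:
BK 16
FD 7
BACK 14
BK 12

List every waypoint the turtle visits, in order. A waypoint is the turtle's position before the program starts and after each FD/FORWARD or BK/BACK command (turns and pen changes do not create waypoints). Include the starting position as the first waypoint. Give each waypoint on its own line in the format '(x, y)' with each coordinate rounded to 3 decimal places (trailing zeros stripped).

Answer: (0, 0)
(-16, 0)
(-9, 0)
(-23, 0)
(-35, 0)

Derivation:
Executing turtle program step by step:
Start: pos=(0,0), heading=0, pen down
BK 16: (0,0) -> (-16,0) [heading=0, draw]
FD 7: (-16,0) -> (-9,0) [heading=0, draw]
BK 14: (-9,0) -> (-23,0) [heading=0, draw]
BK 12: (-23,0) -> (-35,0) [heading=0, draw]
Final: pos=(-35,0), heading=0, 4 segment(s) drawn
Waypoints (5 total):
(0, 0)
(-16, 0)
(-9, 0)
(-23, 0)
(-35, 0)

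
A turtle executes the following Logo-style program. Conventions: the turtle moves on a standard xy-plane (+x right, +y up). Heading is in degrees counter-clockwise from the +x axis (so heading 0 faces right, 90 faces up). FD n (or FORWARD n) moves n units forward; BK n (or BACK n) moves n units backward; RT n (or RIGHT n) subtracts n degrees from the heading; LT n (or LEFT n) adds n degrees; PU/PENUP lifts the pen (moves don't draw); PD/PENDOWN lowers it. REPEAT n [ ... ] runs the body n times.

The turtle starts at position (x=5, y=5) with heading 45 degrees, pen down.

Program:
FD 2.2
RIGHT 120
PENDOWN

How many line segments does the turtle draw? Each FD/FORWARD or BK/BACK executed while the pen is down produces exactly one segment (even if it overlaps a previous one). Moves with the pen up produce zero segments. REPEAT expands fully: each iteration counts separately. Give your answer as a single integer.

Answer: 1

Derivation:
Executing turtle program step by step:
Start: pos=(5,5), heading=45, pen down
FD 2.2: (5,5) -> (6.556,6.556) [heading=45, draw]
RT 120: heading 45 -> 285
PD: pen down
Final: pos=(6.556,6.556), heading=285, 1 segment(s) drawn
Segments drawn: 1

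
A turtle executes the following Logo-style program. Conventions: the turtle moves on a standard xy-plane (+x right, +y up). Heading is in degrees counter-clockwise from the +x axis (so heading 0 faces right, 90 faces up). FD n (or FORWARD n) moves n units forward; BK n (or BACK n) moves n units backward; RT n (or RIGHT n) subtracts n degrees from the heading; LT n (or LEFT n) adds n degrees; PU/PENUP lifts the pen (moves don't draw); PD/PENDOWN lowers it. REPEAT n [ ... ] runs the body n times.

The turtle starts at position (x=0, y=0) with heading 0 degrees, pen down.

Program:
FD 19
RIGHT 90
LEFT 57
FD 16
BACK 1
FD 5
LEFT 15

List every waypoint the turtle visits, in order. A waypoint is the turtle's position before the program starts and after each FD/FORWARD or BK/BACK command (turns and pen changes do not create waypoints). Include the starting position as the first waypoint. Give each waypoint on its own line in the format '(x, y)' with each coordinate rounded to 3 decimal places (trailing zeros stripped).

Executing turtle program step by step:
Start: pos=(0,0), heading=0, pen down
FD 19: (0,0) -> (19,0) [heading=0, draw]
RT 90: heading 0 -> 270
LT 57: heading 270 -> 327
FD 16: (19,0) -> (32.419,-8.714) [heading=327, draw]
BK 1: (32.419,-8.714) -> (31.58,-8.17) [heading=327, draw]
FD 5: (31.58,-8.17) -> (35.773,-10.893) [heading=327, draw]
LT 15: heading 327 -> 342
Final: pos=(35.773,-10.893), heading=342, 4 segment(s) drawn
Waypoints (5 total):
(0, 0)
(19, 0)
(32.419, -8.714)
(31.58, -8.17)
(35.773, -10.893)

Answer: (0, 0)
(19, 0)
(32.419, -8.714)
(31.58, -8.17)
(35.773, -10.893)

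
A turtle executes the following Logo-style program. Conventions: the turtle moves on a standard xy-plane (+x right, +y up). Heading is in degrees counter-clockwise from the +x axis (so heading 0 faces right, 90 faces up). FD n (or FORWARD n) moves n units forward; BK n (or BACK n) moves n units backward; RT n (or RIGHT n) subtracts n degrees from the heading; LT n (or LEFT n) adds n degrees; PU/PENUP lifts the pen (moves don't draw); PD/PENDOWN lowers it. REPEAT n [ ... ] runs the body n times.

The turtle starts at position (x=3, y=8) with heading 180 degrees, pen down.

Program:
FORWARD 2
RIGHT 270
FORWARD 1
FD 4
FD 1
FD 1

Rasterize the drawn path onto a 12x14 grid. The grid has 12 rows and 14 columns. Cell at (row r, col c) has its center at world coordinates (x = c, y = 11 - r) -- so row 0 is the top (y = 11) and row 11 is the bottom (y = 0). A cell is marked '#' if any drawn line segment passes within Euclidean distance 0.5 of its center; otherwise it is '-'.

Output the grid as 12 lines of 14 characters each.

Segment 0: (3,8) -> (1,8)
Segment 1: (1,8) -> (1,7)
Segment 2: (1,7) -> (1,3)
Segment 3: (1,3) -> (1,2)
Segment 4: (1,2) -> (1,1)

Answer: --------------
--------------
--------------
-###----------
-#------------
-#------------
-#------------
-#------------
-#------------
-#------------
-#------------
--------------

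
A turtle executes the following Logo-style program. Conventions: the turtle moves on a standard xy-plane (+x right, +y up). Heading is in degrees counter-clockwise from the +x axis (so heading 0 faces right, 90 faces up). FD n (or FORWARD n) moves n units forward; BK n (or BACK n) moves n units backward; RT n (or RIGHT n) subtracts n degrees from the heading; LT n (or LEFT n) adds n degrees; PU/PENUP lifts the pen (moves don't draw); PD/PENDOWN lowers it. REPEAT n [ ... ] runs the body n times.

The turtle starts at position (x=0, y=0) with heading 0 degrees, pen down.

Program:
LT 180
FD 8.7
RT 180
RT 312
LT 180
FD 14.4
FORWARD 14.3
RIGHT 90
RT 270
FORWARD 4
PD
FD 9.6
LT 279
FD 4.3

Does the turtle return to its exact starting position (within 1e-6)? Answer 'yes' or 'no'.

Answer: no

Derivation:
Executing turtle program step by step:
Start: pos=(0,0), heading=0, pen down
LT 180: heading 0 -> 180
FD 8.7: (0,0) -> (-8.7,0) [heading=180, draw]
RT 180: heading 180 -> 0
RT 312: heading 0 -> 48
LT 180: heading 48 -> 228
FD 14.4: (-8.7,0) -> (-18.335,-10.701) [heading=228, draw]
FD 14.3: (-18.335,-10.701) -> (-27.904,-21.328) [heading=228, draw]
RT 90: heading 228 -> 138
RT 270: heading 138 -> 228
FD 4: (-27.904,-21.328) -> (-30.581,-24.301) [heading=228, draw]
PD: pen down
FD 9.6: (-30.581,-24.301) -> (-37.004,-31.435) [heading=228, draw]
LT 279: heading 228 -> 147
FD 4.3: (-37.004,-31.435) -> (-40.611,-29.093) [heading=147, draw]
Final: pos=(-40.611,-29.093), heading=147, 6 segment(s) drawn

Start position: (0, 0)
Final position: (-40.611, -29.093)
Distance = 49.956; >= 1e-6 -> NOT closed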